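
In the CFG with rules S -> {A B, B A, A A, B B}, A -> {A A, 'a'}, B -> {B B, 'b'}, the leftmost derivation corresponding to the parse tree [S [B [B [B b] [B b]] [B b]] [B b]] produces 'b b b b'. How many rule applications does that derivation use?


Every bracketed nonterminal node [X ...] in the tree is produced by exactly one rule application.
Reading the tree off as a leftmost derivation:
  Step 1: S  =>  B B   (applied S -> B B)
  Step 2: B B  =>  B B B   (applied B -> B B)
  Step 3: B B B  =>  B B B B   (applied B -> B B)
  Step 4: B B B B  =>  b B B B   (applied B -> b)
  Step 5: b B B B  =>  b b B B   (applied B -> b)
  Step 6: b b B B  =>  b b b B   (applied B -> b)
  Step 7: b b b B  =>  b b b b   (applied B -> b)
Final yield: b b b b
Total rewrite steps: 7

7


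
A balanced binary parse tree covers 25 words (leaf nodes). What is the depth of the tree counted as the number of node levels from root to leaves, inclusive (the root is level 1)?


In a balanced binary tree with n leaves the deepest leaf is ceil(log2(n)) edges below the root,
so counting node levels inclusive of root and leaves gives ceil(log2(n)) + 1 levels.
log2(25) = 4.6439
ceil(4.6439) = 5
levels = 5 + 1 = 6

6


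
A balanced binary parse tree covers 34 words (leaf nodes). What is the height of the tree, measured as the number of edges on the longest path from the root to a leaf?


In a balanced binary tree with n leaves the deepest leaf is ceil(log2(n)) edges below the root.
log2(34) = 5.0875
ceil(5.0875) = 6
height (edges) = 6

6


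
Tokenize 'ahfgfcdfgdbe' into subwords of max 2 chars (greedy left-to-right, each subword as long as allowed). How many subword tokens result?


'ahfgfcdfgdbe' has 12 characters.
Chunking with max size 2:
  Chunk 1: 'ah' (positions 0-1)
  Chunk 2: 'fg' (positions 2-3)
  Chunk 3: 'fc' (positions 4-5)
  Chunk 4: 'df' (positions 6-7)
  Chunk 5: 'gd' (positions 8-9)
  Chunk 6: 'be' (positions 10-11)
Total chunks: ceil(12 / 2) = 6

6


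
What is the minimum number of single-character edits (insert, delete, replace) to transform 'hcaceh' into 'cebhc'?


Building DP table for s1='hcaceh' (len 6) and s2='cebhc' (len 5):
       c  e  b  h  c
    0  1  2  3  4  5
  h 1  1  2  3  3  4
  c 2  1  2  3  4  3
  a 3  2  2  3  4  4
  c 4  3  3  3  4  4
  e 5  4  3  4  4  5
  h 6  5  4  4  4  5
Edit distance = dp[6][5] = 5

5


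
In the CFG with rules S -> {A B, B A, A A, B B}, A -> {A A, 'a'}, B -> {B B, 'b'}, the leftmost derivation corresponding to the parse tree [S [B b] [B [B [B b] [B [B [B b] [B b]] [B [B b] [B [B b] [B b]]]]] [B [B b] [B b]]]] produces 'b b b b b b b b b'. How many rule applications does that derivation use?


Every bracketed nonterminal node [X ...] in the tree is produced by exactly one rule application.
Reading the tree off as a leftmost derivation:
  Step 1: S  =>  B B   (applied S -> B B)
  Step 2: B B  =>  b B   (applied B -> b)
  Step 3: b B  =>  b B B   (applied B -> B B)
  Step 4: b B B  =>  b B B B   (applied B -> B B)
  Step 5: b B B B  =>  b b B B   (applied B -> b)
  Step 6: b b B B  =>  b b B B B   (applied B -> B B)
  Step 7: b b B B B  =>  b b B B B B   (applied B -> B B)
  Step 8: b b B B B B  =>  b b b B B B   (applied B -> b)
  Step 9: b b b B B B  =>  b b b b B B   (applied B -> b)
  Step 10: b b b b B B  =>  b b b b B B B   (applied B -> B B)
  Step 11: b b b b B B B  =>  b b b b b B B   (applied B -> b)
  Step 12: b b b b b B B  =>  b b b b b B B B   (applied B -> B B)
  Step 13: b b b b b B B B  =>  b b b b b b B B   (applied B -> b)
  Step 14: b b b b b b B B  =>  b b b b b b b B   (applied B -> b)
  Step 15: b b b b b b b B  =>  b b b b b b b B B   (applied B -> B B)
  Step 16: b b b b b b b B B  =>  b b b b b b b b B   (applied B -> b)
  Step 17: b b b b b b b b B  =>  b b b b b b b b b   (applied B -> b)
Final yield: b b b b b b b b b
Total rewrite steps: 17

17


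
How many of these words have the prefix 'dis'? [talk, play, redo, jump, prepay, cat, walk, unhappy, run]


Checking each word for prefix 'dis':
  'talk' -> no (count: 0)
  'play' -> no (count: 0)
  'redo' -> no (count: 0)
  'jump' -> no (count: 0)
  'prepay' -> no (count: 0)
  'cat' -> no (count: 0)
  'walk' -> no (count: 0)
  'unhappy' -> no (count: 0)
  'run' -> no (count: 0)
Total with prefix 'dis': 0

0


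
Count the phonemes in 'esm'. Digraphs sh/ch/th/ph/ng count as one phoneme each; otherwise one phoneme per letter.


Parsing 'esm' greedily, digraphs first:
  'e' -> vowel phoneme (phonemes so far: 1)
  's' -> consonant phoneme (phonemes so far: 2)
  'm' -> consonant phoneme (phonemes so far: 3)
Total phonemes: 3

3


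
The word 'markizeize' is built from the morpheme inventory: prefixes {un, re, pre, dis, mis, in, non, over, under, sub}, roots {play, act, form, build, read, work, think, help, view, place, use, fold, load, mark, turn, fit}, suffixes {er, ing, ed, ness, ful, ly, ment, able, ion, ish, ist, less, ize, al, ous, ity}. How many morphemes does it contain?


Segmenting 'markizeize' against the inventory:
  'mark' -> root (morpheme 1)
  'ize' -> suffix (morpheme 2)
  'ize' -> suffix (morpheme 3)
Total morphemes: 3

3


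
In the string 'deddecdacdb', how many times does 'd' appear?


Scanning 'deddecdacdb' for 'd':
  Position 0: 'd' -> MATCH (count: 1)
  Position 2: 'd' -> MATCH (count: 2)
  Position 3: 'd' -> MATCH (count: 3)
  Position 6: 'd' -> MATCH (count: 4)
  Position 9: 'd' -> MATCH (count: 5)
Total occurrences of 'd': 5

5


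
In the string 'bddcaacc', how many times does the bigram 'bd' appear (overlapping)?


Scanning 'bddcaacc' for bigram 'bd':
  Position 0: 'bd' -> MATCH
  Position 1: 'dd' -> no
  Position 2: 'dc' -> no
  Position 3: 'ca' -> no
  Position 4: 'aa' -> no
  Position 5: 'ac' -> no
  Position 6: 'cc' -> no
Total matches: 1

1


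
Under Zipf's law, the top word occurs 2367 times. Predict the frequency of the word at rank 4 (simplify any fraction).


Zipf's law: freq(rank) = f1 / rank
f1 = 2367, rank = 4
freq = 2367 / 4
GCD(2367, 4) = 1
Simplified: 2367/4

2367/4


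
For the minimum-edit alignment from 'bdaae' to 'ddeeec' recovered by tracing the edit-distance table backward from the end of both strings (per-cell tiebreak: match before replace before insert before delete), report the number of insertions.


Edit distance = 4. Backtracking from cell (5, 6) with preference match > replace > insert > delete,
then listing the resulting alignment 'bdaae' -> 'ddeeec' left to right:
  Step 1: replace b->d
  Step 2: keep 'd'
  Step 3: replace a->e
  Step 4: replace a->e
  Step 5: keep 'e'
  Step 6: insert 'c' [insertion #1]
Total insertions: 1

1


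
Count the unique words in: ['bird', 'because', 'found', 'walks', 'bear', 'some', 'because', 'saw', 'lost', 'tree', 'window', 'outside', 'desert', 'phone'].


Listing all tokens and tracking unique types:
  Token 1: 'bird' -> NEW (unique so far: 1)
  Token 2: 'because' -> NEW (unique so far: 2)
  Token 3: 'found' -> NEW (unique so far: 3)
  Token 4: 'walks' -> NEW (unique so far: 4)
  Token 5: 'bear' -> NEW (unique so far: 5)
  Token 6: 'some' -> NEW (unique so far: 6)
  Token 7: 'because' -> duplicate (unique so far: 6)
  Token 8: 'saw' -> NEW (unique so far: 7)
  Token 9: 'lost' -> NEW (unique so far: 8)
  Token 10: 'tree' -> NEW (unique so far: 9)
  Token 11: 'window' -> NEW (unique so far: 10)
  Token 12: 'outside' -> NEW (unique so far: 11)
  Token 13: 'desert' -> NEW (unique so far: 12)
  Token 14: 'phone' -> NEW (unique so far: 13)
Unique types: ('bear', 'because', 'bird', 'desert', 'found', 'lost', 'outside', 'phone', 'saw', 'some', 'tree', 'walks', 'window')
Vocabulary size: 13

13


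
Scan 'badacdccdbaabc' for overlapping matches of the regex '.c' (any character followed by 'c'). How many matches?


Pattern: .c means any character followed by 'c'.
Scanning 'badacdccdbaabc' position-by-position:
  Pos 0: window 'ba' -> no
  Pos 1: window 'ad' -> no
  Pos 2: window 'da' -> no
  Pos 3: window 'ac' -> MATCH
  Pos 4: window 'cd' -> no
  Pos 5: window 'dc' -> MATCH
  Pos 6: window 'cc' -> MATCH
  Pos 7: window 'cd' -> no
  Pos 8: window 'db' -> no
  Pos 9: window 'ba' -> no
  Pos 10: window 'aa' -> no
  Pos 11: window 'ab' -> no
  Pos 12: window 'bc' -> MATCH
  Pos 13: window 'c' -> no
Total matches: 4

4


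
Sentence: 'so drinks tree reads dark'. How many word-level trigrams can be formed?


Word trigrams from [5] words:
  Trigram 1: (so drinks tree)
  Trigram 2: (drinks tree reads)
  Trigram 3: (tree reads dark)
Total word trigrams: 5 - 2 = 3

3


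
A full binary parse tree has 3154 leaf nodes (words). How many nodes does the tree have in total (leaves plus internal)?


Leaf nodes (terminals): 3154
Internal nodes = n - 1 = 3154 - 1 = 3153
Total = leaves + internal = 3154 + 3153 = 6307

6307


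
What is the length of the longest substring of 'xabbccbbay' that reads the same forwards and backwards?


Scanning 'xabbccbbay' for palindromic substrings.
Substring at positions 1-8: 'abbccbba'.
Check: reverse('abbccbba') = 'abbccbba' -> palindrome confirmed.
Neighbouring characters ('x' / 'y') break symmetry, so it cannot extend further.
No longer palindromic substring exists; longest length = 8

8


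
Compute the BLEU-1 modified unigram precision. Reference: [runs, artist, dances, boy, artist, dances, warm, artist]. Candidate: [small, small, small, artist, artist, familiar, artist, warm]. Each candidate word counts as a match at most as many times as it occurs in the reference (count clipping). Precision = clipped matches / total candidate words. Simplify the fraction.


Reference word counts: {'artist': 3, 'boy': 1, 'dances': 2, 'runs': 1, 'warm': 1}
Checking each candidate word (with clipping):
  'small' -> not in reference -> no match (matches: 0)
  'small' -> not in reference -> no match (matches: 0)
  'small' -> not in reference -> no match (matches: 0)
  'artist' -> in reference (ref count 3, used 1/3) -> match (matches: 1)
  'artist' -> in reference (ref count 3, used 2/3) -> match (matches: 2)
  'familiar' -> not in reference -> no match (matches: 2)
  'artist' -> in reference (ref count 3, used 3/3) -> match (matches: 3)
  'warm' -> in reference (ref count 1, used 1/1) -> match (matches: 4)
Clipped matches: 4, Candidate length: 8
Precision = 4/8 = 1/2

1/2


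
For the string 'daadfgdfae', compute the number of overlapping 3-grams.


String 'daadfgdfae' has length L = 10.
Number of overlapping n-grams = L - n + 1
Substituting: 10 - 3 + 1 = 8

8


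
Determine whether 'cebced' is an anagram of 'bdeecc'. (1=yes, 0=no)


Sort characters of 'cebced': 'bccdee'
Sort characters of 'bdeecc': 'bccdee'
Sorted forms match -> they ARE anagrams
Result: 1

1


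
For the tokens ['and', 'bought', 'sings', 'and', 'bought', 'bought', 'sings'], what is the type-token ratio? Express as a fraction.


Tokens: 7
Unique types: ('and', 'bought', 'sings') = 3
TTR = 3/7
Already in lowest terms.

3/7


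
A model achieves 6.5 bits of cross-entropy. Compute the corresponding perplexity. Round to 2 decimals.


Perplexity formula: PP = 2^H
H = 6.5
PP = 2^6.5
Decompose: 2^6.5 = 2^6 * 2^0.5 = 2^6 * sqrt(2)
2^6 = 64, sqrt(2) ~ 1.4142136
PP ~ 64 * 1.4142136 = 90.5096704
Rounded to 2 decimals: 90.51

90.51


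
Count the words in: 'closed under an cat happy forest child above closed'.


Counting words by splitting on spaces:
  Word 1: 'closed'
  Word 2: 'under'
  Word 3: 'an'
  Word 4: 'cat'
  Word 5: 'happy'
  Word 6: 'forest'
  Word 7: 'child'
  Word 8: 'above'
  Word 9: 'closed'
Total words: 9

9


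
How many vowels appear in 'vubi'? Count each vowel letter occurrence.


Scanning each character of 'vubi':
  Position 1: 'v' -> consonant (running count: 0)
  Position 2: 'u' -> vowel (running count: 1)
  Position 3: 'b' -> consonant (running count: 1)
  Position 4: 'i' -> vowel (running count: 2)
Total vowels: 2

2


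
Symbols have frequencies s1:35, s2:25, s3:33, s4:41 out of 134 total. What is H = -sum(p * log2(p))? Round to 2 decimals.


Computing entropy H = -sum(p_i * log2(p_i)):
  s1: p = 35/134 = 0.2612, -p*log2(p) = 0.5059
  s2: p = 25/134 = 0.1866, -p*log2(p) = 0.4519
  s3: p = 33/134 = 0.2463, -p*log2(p) = 0.4979
  s4: p = 41/134 = 0.3060, -p*log2(p) = 0.5228
H = sum of terms = 1.9785
Rounded to 2 decimals: 1.98

1.98


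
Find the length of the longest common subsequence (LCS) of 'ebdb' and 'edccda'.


DP table for LCS of 'ebdb' and 'edccda':
       e  d  c  c  d  a
    0  0  0  0  0  0  0
  e 0  1  1  1  1  1  1
  b 0  1  1  1  1  1  1
  d 0  1  2  2  2  2  2
  b 0  1  2  2  2  2  2
LCS: 'ed'
LCS length = 2

2


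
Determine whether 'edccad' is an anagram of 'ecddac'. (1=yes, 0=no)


Sort characters of 'edccad': 'accdde'
Sort characters of 'ecddac': 'accdde'
Sorted forms match -> they ARE anagrams
Result: 1

1


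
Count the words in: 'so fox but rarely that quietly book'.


Counting words by splitting on spaces:
  Word 1: 'so'
  Word 2: 'fox'
  Word 3: 'but'
  Word 4: 'rarely'
  Word 5: 'that'
  Word 6: 'quietly'
  Word 7: 'book'
Total words: 7

7


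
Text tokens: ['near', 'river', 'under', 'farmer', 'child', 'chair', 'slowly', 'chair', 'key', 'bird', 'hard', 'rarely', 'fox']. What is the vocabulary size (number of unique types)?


Listing all tokens and tracking unique types:
  Token 1: 'near' -> NEW (unique so far: 1)
  Token 2: 'river' -> NEW (unique so far: 2)
  Token 3: 'under' -> NEW (unique so far: 3)
  Token 4: 'farmer' -> NEW (unique so far: 4)
  Token 5: 'child' -> NEW (unique so far: 5)
  Token 6: 'chair' -> NEW (unique so far: 6)
  Token 7: 'slowly' -> NEW (unique so far: 7)
  Token 8: 'chair' -> duplicate (unique so far: 7)
  Token 9: 'key' -> NEW (unique so far: 8)
  Token 10: 'bird' -> NEW (unique so far: 9)
  Token 11: 'hard' -> NEW (unique so far: 10)
  Token 12: 'rarely' -> NEW (unique so far: 11)
  Token 13: 'fox' -> NEW (unique so far: 12)
Unique types: ('bird', 'chair', 'child', 'farmer', 'fox', 'hard', 'key', 'near', 'rarely', 'river', 'slowly', 'under')
Vocabulary size: 12

12


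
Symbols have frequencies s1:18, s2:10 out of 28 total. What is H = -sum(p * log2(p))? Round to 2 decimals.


Computing entropy H = -sum(p_i * log2(p_i)):
  s1: p = 18/28 = 0.6429, -p*log2(p) = 0.4098
  s2: p = 10/28 = 0.3571, -p*log2(p) = 0.5305
H = sum of terms = 0.9403
Rounded to 2 decimals: 0.94

0.94


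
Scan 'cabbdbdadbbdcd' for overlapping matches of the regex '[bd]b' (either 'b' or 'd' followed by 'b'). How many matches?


Pattern: [bd]b means either 'b' or 'd' followed by 'b'.
Scanning 'cabbdbdadbbdcd' position-by-position:
  Pos 0: window 'ca' -> no
  Pos 1: window 'ab' -> no
  Pos 2: window 'bb' -> MATCH
  Pos 3: window 'bd' -> no
  Pos 4: window 'db' -> MATCH
  Pos 5: window 'bd' -> no
  Pos 6: window 'da' -> no
  Pos 7: window 'ad' -> no
  Pos 8: window 'db' -> MATCH
  Pos 9: window 'bb' -> MATCH
  Pos 10: window 'bd' -> no
  Pos 11: window 'dc' -> no
  Pos 12: window 'cd' -> no
  Pos 13: window 'd' -> no
Total matches: 4

4


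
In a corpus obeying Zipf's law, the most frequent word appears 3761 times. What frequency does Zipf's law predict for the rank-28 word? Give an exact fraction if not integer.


Zipf's law: freq(rank) = f1 / rank
f1 = 3761, rank = 28
freq = 3761 / 28
GCD(3761, 28) = 1
Simplified: 3761/28

3761/28


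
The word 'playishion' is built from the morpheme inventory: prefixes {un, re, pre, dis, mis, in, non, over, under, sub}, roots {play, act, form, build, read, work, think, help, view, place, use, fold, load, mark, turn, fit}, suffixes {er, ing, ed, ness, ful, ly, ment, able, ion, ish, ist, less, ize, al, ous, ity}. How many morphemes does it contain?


Segmenting 'playishion' against the inventory:
  'play' -> root (morpheme 1)
  'ish' -> suffix (morpheme 2)
  'ion' -> suffix (morpheme 3)
Total morphemes: 3

3


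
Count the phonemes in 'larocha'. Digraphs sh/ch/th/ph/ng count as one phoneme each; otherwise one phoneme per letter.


Parsing 'larocha' greedily, digraphs first:
  'l' -> consonant phoneme (phonemes so far: 1)
  'a' -> vowel phoneme (phonemes so far: 2)
  'r' -> consonant phoneme (phonemes so far: 3)
  'o' -> vowel phoneme (phonemes so far: 4)
  'ch' -> digraph (1 consonant phoneme) (phonemes so far: 5)
  'a' -> vowel phoneme (phonemes so far: 6)
Total phonemes: 6

6


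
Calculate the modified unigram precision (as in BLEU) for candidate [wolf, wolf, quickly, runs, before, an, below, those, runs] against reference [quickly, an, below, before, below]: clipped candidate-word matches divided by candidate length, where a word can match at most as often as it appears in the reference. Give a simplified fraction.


Reference word counts: {'an': 1, 'before': 1, 'below': 2, 'quickly': 1}
Checking each candidate word (with clipping):
  'wolf' -> not in reference -> no match (matches: 0)
  'wolf' -> not in reference -> no match (matches: 0)
  'quickly' -> in reference (ref count 1, used 1/1) -> match (matches: 1)
  'runs' -> not in reference -> no match (matches: 1)
  'before' -> in reference (ref count 1, used 1/1) -> match (matches: 2)
  'an' -> in reference (ref count 1, used 1/1) -> match (matches: 3)
  'below' -> in reference (ref count 2, used 1/2) -> match (matches: 4)
  'those' -> not in reference -> no match (matches: 4)
  'runs' -> not in reference -> no match (matches: 4)
Clipped matches: 4, Candidate length: 9
Precision = 4/9

4/9


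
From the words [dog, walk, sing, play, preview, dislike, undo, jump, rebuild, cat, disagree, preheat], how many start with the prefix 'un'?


Checking each word for prefix 'un':
  'dog' -> no (count: 0)
  'walk' -> no (count: 0)
  'sing' -> no (count: 0)
  'play' -> no (count: 0)
  'preview' -> no (count: 0)
  'dislike' -> no (count: 0)
  'undo' -> YES, starts with 'un' (count: 1)
  'jump' -> no (count: 1)
  'rebuild' -> no (count: 1)
  'cat' -> no (count: 1)
  'disagree' -> no (count: 1)
  'preheat' -> no (count: 1)
Total with prefix 'un': 1

1


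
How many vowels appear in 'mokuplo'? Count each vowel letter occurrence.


Scanning each character of 'mokuplo':
  Position 1: 'm' -> consonant (running count: 0)
  Position 2: 'o' -> vowel (running count: 1)
  Position 3: 'k' -> consonant (running count: 1)
  Position 4: 'u' -> vowel (running count: 2)
  Position 5: 'p' -> consonant (running count: 2)
  Position 6: 'l' -> consonant (running count: 2)
  Position 7: 'o' -> vowel (running count: 3)
Total vowels: 3

3


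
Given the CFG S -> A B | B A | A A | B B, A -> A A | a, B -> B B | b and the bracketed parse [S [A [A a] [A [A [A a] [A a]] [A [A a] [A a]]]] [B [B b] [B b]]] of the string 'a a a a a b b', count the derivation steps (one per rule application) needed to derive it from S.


Every bracketed nonterminal node [X ...] in the tree is produced by exactly one rule application.
Reading the tree off as a leftmost derivation:
  Step 1: S  =>  A B   (applied S -> A B)
  Step 2: A B  =>  A A B   (applied A -> A A)
  Step 3: A A B  =>  a A B   (applied A -> a)
  Step 4: a A B  =>  a A A B   (applied A -> A A)
  Step 5: a A A B  =>  a A A A B   (applied A -> A A)
  Step 6: a A A A B  =>  a a A A B   (applied A -> a)
  Step 7: a a A A B  =>  a a a A B   (applied A -> a)
  Step 8: a a a A B  =>  a a a A A B   (applied A -> A A)
  Step 9: a a a A A B  =>  a a a a A B   (applied A -> a)
  Step 10: a a a a A B  =>  a a a a a B   (applied A -> a)
  Step 11: a a a a a B  =>  a a a a a B B   (applied B -> B B)
  Step 12: a a a a a B B  =>  a a a a a b B   (applied B -> b)
  Step 13: a a a a a b B  =>  a a a a a b b   (applied B -> b)
Final yield: a a a a a b b
Total rewrite steps: 13

13


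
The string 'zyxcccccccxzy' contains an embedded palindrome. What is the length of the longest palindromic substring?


Scanning 'zyxcccccccxzy' for palindromic substrings.
Substring at positions 2-10: 'xcccccccx'.
Check: reverse('xcccccccx') = 'xcccccccx' -> palindrome confirmed.
Neighbouring characters ('y' / 'z') break symmetry, so it cannot extend further.
No longer palindromic substring exists; longest length = 9

9


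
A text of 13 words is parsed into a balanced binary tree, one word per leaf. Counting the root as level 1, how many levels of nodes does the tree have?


In a balanced binary tree with n leaves the deepest leaf is ceil(log2(n)) edges below the root,
so counting node levels inclusive of root and leaves gives ceil(log2(n)) + 1 levels.
log2(13) = 3.7004
ceil(3.7004) = 4
levels = 4 + 1 = 5

5


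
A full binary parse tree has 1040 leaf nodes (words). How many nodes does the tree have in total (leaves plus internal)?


Leaf nodes (terminals): 1040
Internal nodes = n - 1 = 1040 - 1 = 1039
Total = leaves + internal = 1040 + 1039 = 2079

2079


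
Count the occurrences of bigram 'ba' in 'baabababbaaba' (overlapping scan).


Scanning 'baabababbaaba' for bigram 'ba':
  Position 0: 'ba' -> MATCH
  Position 1: 'aa' -> no
  Position 2: 'ab' -> no
  Position 3: 'ba' -> MATCH
  Position 4: 'ab' -> no
  Position 5: 'ba' -> MATCH
  Position 6: 'ab' -> no
  Position 7: 'bb' -> no
  Position 8: 'ba' -> MATCH
  Position 9: 'aa' -> no
  Position 10: 'ab' -> no
  Position 11: 'ba' -> MATCH
Total matches: 5

5


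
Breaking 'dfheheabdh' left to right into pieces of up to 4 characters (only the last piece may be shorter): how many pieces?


'dfheheabdh' has 10 characters.
Chunking with max size 4:
  Chunk 1: 'dfhe' (positions 0-3)
  Chunk 2: 'heab' (positions 4-7)
  Chunk 3: 'dh' (positions 8-9)
Total chunks: ceil(10 / 4) = 3

3


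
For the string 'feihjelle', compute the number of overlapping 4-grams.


String 'feihjelle' has length L = 9.
Number of overlapping n-grams = L - n + 1
Substituting: 9 - 4 + 1 = 6

6


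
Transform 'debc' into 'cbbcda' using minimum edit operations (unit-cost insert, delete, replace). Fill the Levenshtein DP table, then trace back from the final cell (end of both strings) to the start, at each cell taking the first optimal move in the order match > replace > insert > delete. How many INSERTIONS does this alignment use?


Edit distance = 4. Backtracking from cell (4, 6) with preference match > replace > insert > delete,
then listing the resulting alignment 'debc' -> 'cbbcda' left to right:
  Step 1: replace d->c
  Step 2: replace e->b
  Step 3: keep 'b'
  Step 4: keep 'c'
  Step 5: insert 'd' [insertion #1]
  Step 6: insert 'a' [insertion #2]
Total insertions: 2

2


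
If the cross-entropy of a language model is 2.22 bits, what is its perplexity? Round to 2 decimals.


Perplexity formula: PP = 2^H
H = 2.22
PP = 2^2.22
Decompose: 2^2.22 = 2^2 * 2^0.22
2^2 = 4, 2^0.22 ~ 1.1647336
PP ~ 4 * 1.1647336 = 4.6589344
Rounded to 2 decimals: 4.66

4.66


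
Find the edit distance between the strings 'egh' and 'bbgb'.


Building DP table for s1='egh' (len 3) and s2='bbgb' (len 4):
       b  b  g  b
    0  1  2  3  4
  e 1  1  2  3  4
  g 2  2  2  2  3
  h 3  3  3  3  3
Edit distance = dp[3][4] = 3

3


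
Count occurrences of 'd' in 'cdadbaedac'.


Scanning 'cdadbaedac' for 'd':
  Position 1: 'd' -> MATCH (count: 1)
  Position 3: 'd' -> MATCH (count: 2)
  Position 7: 'd' -> MATCH (count: 3)
Total occurrences of 'd': 3

3


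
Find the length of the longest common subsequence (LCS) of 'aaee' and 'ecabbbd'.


DP table for LCS of 'aaee' and 'ecabbbd':
       e  c  a  b  b  b  d
    0  0  0  0  0  0  0  0
  a 0  0  0  1  1  1  1  1
  a 0  0  0  1  1  1  1  1
  e 0  1  1  1  1  1  1  1
  e 0  1  1  1  1  1  1  1
LCS: 'a'
LCS length = 1

1


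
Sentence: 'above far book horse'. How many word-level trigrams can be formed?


Word trigrams from [4] words:
  Trigram 1: (above far book)
  Trigram 2: (far book horse)
Total word trigrams: 4 - 2 = 2

2


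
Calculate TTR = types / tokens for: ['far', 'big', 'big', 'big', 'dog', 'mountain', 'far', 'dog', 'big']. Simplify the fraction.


Tokens: 9
Unique types: ('big', 'dog', 'far', 'mountain') = 4
TTR = 4/9
Already in lowest terms.

4/9


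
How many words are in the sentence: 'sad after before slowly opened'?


Counting words by splitting on spaces:
  Word 1: 'sad'
  Word 2: 'after'
  Word 3: 'before'
  Word 4: 'slowly'
  Word 5: 'opened'
Total words: 5

5


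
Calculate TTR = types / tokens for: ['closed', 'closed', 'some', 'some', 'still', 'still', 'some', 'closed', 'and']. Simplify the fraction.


Tokens: 9
Unique types: ('and', 'closed', 'some', 'still') = 4
TTR = 4/9
Already in lowest terms.

4/9


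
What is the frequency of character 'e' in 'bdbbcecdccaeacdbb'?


Scanning 'bdbbcecdccaeacdbb' for 'e':
  Position 5: 'e' -> MATCH (count: 1)
  Position 11: 'e' -> MATCH (count: 2)
Total occurrences of 'e': 2

2


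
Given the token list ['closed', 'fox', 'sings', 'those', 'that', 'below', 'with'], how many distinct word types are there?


Listing all tokens and tracking unique types:
  Token 1: 'closed' -> NEW (unique so far: 1)
  Token 2: 'fox' -> NEW (unique so far: 2)
  Token 3: 'sings' -> NEW (unique so far: 3)
  Token 4: 'those' -> NEW (unique so far: 4)
  Token 5: 'that' -> NEW (unique so far: 5)
  Token 6: 'below' -> NEW (unique so far: 6)
  Token 7: 'with' -> NEW (unique so far: 7)
Unique types: ('below', 'closed', 'fox', 'sings', 'that', 'those', 'with')
Vocabulary size: 7

7


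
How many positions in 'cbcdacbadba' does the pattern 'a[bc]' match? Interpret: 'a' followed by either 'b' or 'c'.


Pattern: a[bc] means 'a' followed by either 'b' or 'c'.
Scanning 'cbcdacbadba' position-by-position:
  Pos 0: window 'cb' -> no
  Pos 1: window 'bc' -> no
  Pos 2: window 'cd' -> no
  Pos 3: window 'da' -> no
  Pos 4: window 'ac' -> MATCH
  Pos 5: window 'cb' -> no
  Pos 6: window 'ba' -> no
  Pos 7: window 'ad' -> no
  Pos 8: window 'db' -> no
  Pos 9: window 'ba' -> no
  Pos 10: window 'a' -> no
Total matches: 1

1


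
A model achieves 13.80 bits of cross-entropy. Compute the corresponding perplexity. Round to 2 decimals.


Perplexity formula: PP = 2^H
H = 13.80
PP = 2^13.80
Decompose: 2^13.80 = 2^13 * 2^0.80
2^13 = 8192, 2^0.80 ~ 1.7411011
PP ~ 8192 * 1.7411011 = 14263.1002112
Rounded to 2 decimals: 14263.10

14263.10


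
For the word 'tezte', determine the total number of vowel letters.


Scanning each character of 'tezte':
  Position 1: 't' -> consonant (running count: 0)
  Position 2: 'e' -> vowel (running count: 1)
  Position 3: 'z' -> consonant (running count: 1)
  Position 4: 't' -> consonant (running count: 1)
  Position 5: 'e' -> vowel (running count: 2)
Total vowels: 2

2


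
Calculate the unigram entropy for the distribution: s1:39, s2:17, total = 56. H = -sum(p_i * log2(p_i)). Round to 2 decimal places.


Computing entropy H = -sum(p_i * log2(p_i)):
  s1: p = 39/56 = 0.6964, -p*log2(p) = 0.3635
  s2: p = 17/56 = 0.3036, -p*log2(p) = 0.5221
H = sum of terms = 0.8856
Rounded to 2 decimals: 0.89

0.89


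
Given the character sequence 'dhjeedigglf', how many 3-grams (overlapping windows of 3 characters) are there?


String 'dhjeedigglf' has length L = 11.
Number of overlapping n-grams = L - n + 1
Substituting: 11 - 3 + 1 = 9

9


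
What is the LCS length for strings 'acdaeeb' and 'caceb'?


DP table for LCS of 'acdaeeb' and 'caceb':
       c  a  c  e  b
    0  0  0  0  0  0
  a 0  0  1  1  1  1
  c 0  1  1  2  2  2
  d 0  1  1  2  2  2
  a 0  1  2  2  2  2
  e 0  1  2  2  3  3
  e 0  1  2  2  3  3
  b 0  1  2  2  3  4
LCS: 'aceb'
LCS length = 4

4


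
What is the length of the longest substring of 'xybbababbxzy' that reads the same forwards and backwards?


Scanning 'xybbababbxzy' for palindromic substrings.
Substring at positions 2-8: 'bbababb'.
Check: reverse('bbababb') = 'bbababb' -> palindrome confirmed.
Neighbouring characters ('y' / 'x') break symmetry, so it cannot extend further.
No longer palindromic substring exists; longest length = 7

7


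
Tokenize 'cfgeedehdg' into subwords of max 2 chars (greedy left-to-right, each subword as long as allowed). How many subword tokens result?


'cfgeedehdg' has 10 characters.
Chunking with max size 2:
  Chunk 1: 'cf' (positions 0-1)
  Chunk 2: 'ge' (positions 2-3)
  Chunk 3: 'ed' (positions 4-5)
  Chunk 4: 'eh' (positions 6-7)
  Chunk 5: 'dg' (positions 8-9)
Total chunks: ceil(10 / 2) = 5

5


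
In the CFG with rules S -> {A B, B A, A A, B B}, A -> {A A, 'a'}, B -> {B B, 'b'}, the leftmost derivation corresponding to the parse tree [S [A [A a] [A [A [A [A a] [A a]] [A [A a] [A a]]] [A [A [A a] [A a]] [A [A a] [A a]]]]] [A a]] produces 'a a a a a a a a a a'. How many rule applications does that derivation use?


Every bracketed nonterminal node [X ...] in the tree is produced by exactly one rule application.
Reading the tree off as a leftmost derivation:
  Step 1: S  =>  A A   (applied S -> A A)
  Step 2: A A  =>  A A A   (applied A -> A A)
  Step 3: A A A  =>  a A A   (applied A -> a)
  Step 4: a A A  =>  a A A A   (applied A -> A A)
  Step 5: a A A A  =>  a A A A A   (applied A -> A A)
  Step 6: a A A A A  =>  a A A A A A   (applied A -> A A)
  Step 7: a A A A A A  =>  a a A A A A   (applied A -> a)
  Step 8: a a A A A A  =>  a a a A A A   (applied A -> a)
  Step 9: a a a A A A  =>  a a a A A A A   (applied A -> A A)
  Step 10: a a a A A A A  =>  a a a a A A A   (applied A -> a)
  Step 11: a a a a A A A  =>  a a a a a A A   (applied A -> a)
  Step 12: a a a a a A A  =>  a a a a a A A A   (applied A -> A A)
  Step 13: a a a a a A A A  =>  a a a a a A A A A   (applied A -> A A)
  Step 14: a a a a a A A A A  =>  a a a a a a A A A   (applied A -> a)
  Step 15: a a a a a a A A A  =>  a a a a a a a A A   (applied A -> a)
  Step 16: a a a a a a a A A  =>  a a a a a a a A A A   (applied A -> A A)
  Step 17: a a a a a a a A A A  =>  a a a a a a a a A A   (applied A -> a)
  Step 18: a a a a a a a a A A  =>  a a a a a a a a a A   (applied A -> a)
  Step 19: a a a a a a a a a A  =>  a a a a a a a a a a   (applied A -> a)
Final yield: a a a a a a a a a a
Total rewrite steps: 19

19


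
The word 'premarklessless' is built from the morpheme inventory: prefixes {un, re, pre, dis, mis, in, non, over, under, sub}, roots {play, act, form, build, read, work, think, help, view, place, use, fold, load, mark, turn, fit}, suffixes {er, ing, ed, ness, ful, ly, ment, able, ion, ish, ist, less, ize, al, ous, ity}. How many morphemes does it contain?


Segmenting 'premarklessless' against the inventory:
  'pre' -> prefix (morpheme 1)
  'mark' -> root (morpheme 2)
  'less' -> suffix (morpheme 3)
  'less' -> suffix (morpheme 4)
Total morphemes: 4

4


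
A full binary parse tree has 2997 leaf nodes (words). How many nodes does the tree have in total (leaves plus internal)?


Leaf nodes (terminals): 2997
Internal nodes = n - 1 = 2997 - 1 = 2996
Total = leaves + internal = 2997 + 2996 = 5993

5993


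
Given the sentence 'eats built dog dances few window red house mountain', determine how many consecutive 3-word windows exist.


Word trigrams from [9] words:
  Trigram 1: (eats built dog)
  Trigram 2: (built dog dances)
  Trigram 3: (dog dances few)
  Trigram 4: (dances few window)
  Trigram 5: (few window red)
  Trigram 6: (window red house)
  Trigram 7: (red house mountain)
Total word trigrams: 9 - 2 = 7

7


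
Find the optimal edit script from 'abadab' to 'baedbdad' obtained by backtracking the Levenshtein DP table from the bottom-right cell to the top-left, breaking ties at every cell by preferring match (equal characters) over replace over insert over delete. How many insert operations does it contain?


Edit distance = 5. Backtracking from cell (6, 8) with preference match > replace > insert > delete,
then listing the resulting alignment 'abadab' -> 'baedbdad' left to right:
  Step 1: insert 'b' [insertion #1]
  Step 2: keep 'a'
  Step 3: insert 'e' [insertion #2]
  Step 4: replace b->d
  Step 5: replace a->b
  Step 6: keep 'd'
  Step 7: keep 'a'
  Step 8: replace b->d
Total insertions: 2

2


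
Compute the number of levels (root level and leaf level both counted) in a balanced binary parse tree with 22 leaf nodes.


In a balanced binary tree with n leaves the deepest leaf is ceil(log2(n)) edges below the root,
so counting node levels inclusive of root and leaves gives ceil(log2(n)) + 1 levels.
log2(22) = 4.4594
ceil(4.4594) = 5
levels = 5 + 1 = 6

6


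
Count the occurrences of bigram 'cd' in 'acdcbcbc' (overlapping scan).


Scanning 'acdcbcbc' for bigram 'cd':
  Position 0: 'ac' -> no
  Position 1: 'cd' -> MATCH
  Position 2: 'dc' -> no
  Position 3: 'cb' -> no
  Position 4: 'bc' -> no
  Position 5: 'cb' -> no
  Position 6: 'bc' -> no
Total matches: 1

1


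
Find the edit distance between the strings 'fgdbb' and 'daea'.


Building DP table for s1='fgdbb' (len 5) and s2='daea' (len 4):
       d  a  e  a
    0  1  2  3  4
  f 1  1  2  3  4
  g 2  2  2  3  4
  d 3  2  3  3  4
  b 4  3  3  4  4
  b 5  4  4  4  5
Edit distance = dp[5][4] = 5

5


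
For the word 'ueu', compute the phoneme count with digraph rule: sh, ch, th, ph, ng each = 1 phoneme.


Parsing 'ueu' greedily, digraphs first:
  'u' -> vowel phoneme (phonemes so far: 1)
  'e' -> vowel phoneme (phonemes so far: 2)
  'u' -> vowel phoneme (phonemes so far: 3)
Total phonemes: 3

3


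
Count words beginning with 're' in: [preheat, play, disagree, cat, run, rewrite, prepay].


Checking each word for prefix 're':
  'preheat' -> no (count: 0)
  'play' -> no (count: 0)
  'disagree' -> no (count: 0)
  'cat' -> no (count: 0)
  'run' -> no (count: 0)
  'rewrite' -> YES, starts with 're' (count: 1)
  'prepay' -> no (count: 1)
Total with prefix 're': 1

1


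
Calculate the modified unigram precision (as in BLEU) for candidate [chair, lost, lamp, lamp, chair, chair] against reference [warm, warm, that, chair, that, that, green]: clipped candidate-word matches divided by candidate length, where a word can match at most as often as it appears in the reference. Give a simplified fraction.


Reference word counts: {'chair': 1, 'green': 1, 'that': 3, 'warm': 2}
Checking each candidate word (with clipping):
  'chair' -> in reference (ref count 1, used 1/1) -> match (matches: 1)
  'lost' -> not in reference -> no match (matches: 1)
  'lamp' -> not in reference -> no match (matches: 1)
  'lamp' -> not in reference -> no match (matches: 1)
  'chair' -> ref count 1 already used up (1/1) -> clipped, no match (matches: 1)
  'chair' -> ref count 1 already used up (1/1) -> clipped, no match (matches: 1)
Clipped matches: 1, Candidate length: 6
Precision = 1/6

1/6


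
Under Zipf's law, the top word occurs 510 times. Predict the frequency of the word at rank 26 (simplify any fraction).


Zipf's law: freq(rank) = f1 / rank
f1 = 510, rank = 26
freq = 510 / 26
GCD(510, 26) = 2
Simplified: 255/13

255/13


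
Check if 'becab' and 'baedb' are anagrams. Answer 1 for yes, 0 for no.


Sort characters of 'becab': 'abbce'
Sort characters of 'baedb': 'abbde'
Sorted forms differ -> they are NOT anagrams
Result: 0

0


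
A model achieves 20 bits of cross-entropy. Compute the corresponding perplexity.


Perplexity formula: PP = 2^H
H = 20
PP = 2^20
PP = 2^20 = 1048576

1048576


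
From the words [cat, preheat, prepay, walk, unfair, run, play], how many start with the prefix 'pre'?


Checking each word for prefix 'pre':
  'cat' -> no (count: 0)
  'preheat' -> YES, starts with 'pre' (count: 1)
  'prepay' -> YES, starts with 'pre' (count: 2)
  'walk' -> no (count: 2)
  'unfair' -> no (count: 2)
  'run' -> no (count: 2)
  'play' -> no (count: 2)
Total with prefix 'pre': 2

2


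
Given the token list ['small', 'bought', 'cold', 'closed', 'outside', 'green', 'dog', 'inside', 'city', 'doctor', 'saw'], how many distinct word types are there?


Listing all tokens and tracking unique types:
  Token 1: 'small' -> NEW (unique so far: 1)
  Token 2: 'bought' -> NEW (unique so far: 2)
  Token 3: 'cold' -> NEW (unique so far: 3)
  Token 4: 'closed' -> NEW (unique so far: 4)
  Token 5: 'outside' -> NEW (unique so far: 5)
  Token 6: 'green' -> NEW (unique so far: 6)
  Token 7: 'dog' -> NEW (unique so far: 7)
  Token 8: 'inside' -> NEW (unique so far: 8)
  Token 9: 'city' -> NEW (unique so far: 9)
  Token 10: 'doctor' -> NEW (unique so far: 10)
  Token 11: 'saw' -> NEW (unique so far: 11)
Unique types: ('bought', 'city', 'closed', 'cold', 'doctor', 'dog', 'green', 'inside', 'outside', 'saw', 'small')
Vocabulary size: 11

11


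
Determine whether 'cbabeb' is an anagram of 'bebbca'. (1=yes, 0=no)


Sort characters of 'cbabeb': 'abbbce'
Sort characters of 'bebbca': 'abbbce'
Sorted forms match -> they ARE anagrams
Result: 1

1


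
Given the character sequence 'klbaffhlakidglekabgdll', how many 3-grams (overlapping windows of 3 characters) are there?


String 'klbaffhlakidglekabgdll' has length L = 22.
Number of overlapping n-grams = L - n + 1
Substituting: 22 - 3 + 1 = 20

20


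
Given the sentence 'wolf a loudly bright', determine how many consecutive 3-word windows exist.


Word trigrams from [4] words:
  Trigram 1: (wolf a loudly)
  Trigram 2: (a loudly bright)
Total word trigrams: 4 - 2 = 2

2


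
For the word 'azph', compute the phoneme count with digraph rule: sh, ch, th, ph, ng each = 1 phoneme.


Parsing 'azph' greedily, digraphs first:
  'a' -> vowel phoneme (phonemes so far: 1)
  'z' -> consonant phoneme (phonemes so far: 2)
  'ph' -> digraph (1 consonant phoneme) (phonemes so far: 3)
Total phonemes: 3

3


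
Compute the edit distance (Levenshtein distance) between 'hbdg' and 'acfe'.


Building DP table for s1='hbdg' (len 4) and s2='acfe' (len 4):
       a  c  f  e
    0  1  2  3  4
  h 1  1  2  3  4
  b 2  2  2  3  4
  d 3  3  3  3  4
  g 4  4  4  4  4
Edit distance = dp[4][4] = 4

4


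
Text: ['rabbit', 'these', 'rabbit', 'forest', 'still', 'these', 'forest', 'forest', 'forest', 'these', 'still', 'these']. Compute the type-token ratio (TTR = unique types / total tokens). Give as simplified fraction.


Tokens: 12
Unique types: ('forest', 'rabbit', 'still', 'these') = 4
TTR = 4/12
Simplify: divide both by 4 -> 1/3
TTR = 1/3

1/3


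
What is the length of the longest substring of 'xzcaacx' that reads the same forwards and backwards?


Scanning 'xzcaacx' for palindromic substrings.
Substring at positions 2-5: 'caac'.
Check: reverse('caac') = 'caac' -> palindrome confirmed.
Neighbouring characters ('z' / 'x') break symmetry, so it cannot extend further.
No longer palindromic substring exists; longest length = 4

4


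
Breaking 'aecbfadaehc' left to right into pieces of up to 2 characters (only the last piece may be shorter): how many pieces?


'aecbfadaehc' has 11 characters.
Chunking with max size 2:
  Chunk 1: 'ae' (positions 0-1)
  Chunk 2: 'cb' (positions 2-3)
  Chunk 3: 'fa' (positions 4-5)
  Chunk 4: 'da' (positions 6-7)
  Chunk 5: 'eh' (positions 8-9)
  Chunk 6: 'c' (positions 10-10)
Total chunks: ceil(11 / 2) = 6

6


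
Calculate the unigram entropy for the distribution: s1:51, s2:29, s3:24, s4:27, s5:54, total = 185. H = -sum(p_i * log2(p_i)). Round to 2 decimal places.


Computing entropy H = -sum(p_i * log2(p_i)):
  s1: p = 51/185 = 0.2757, -p*log2(p) = 0.5125
  s2: p = 29/185 = 0.1568, -p*log2(p) = 0.4191
  s3: p = 24/185 = 0.1297, -p*log2(p) = 0.3822
  s4: p = 27/185 = 0.1459, -p*log2(p) = 0.4052
  s5: p = 54/185 = 0.2919, -p*log2(p) = 0.5185
H = sum of terms = 2.2375
Rounded to 2 decimals: 2.24

2.24


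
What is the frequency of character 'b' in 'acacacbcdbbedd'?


Scanning 'acacacbcdbbedd' for 'b':
  Position 6: 'b' -> MATCH (count: 1)
  Position 9: 'b' -> MATCH (count: 2)
  Position 10: 'b' -> MATCH (count: 3)
Total occurrences of 'b': 3

3


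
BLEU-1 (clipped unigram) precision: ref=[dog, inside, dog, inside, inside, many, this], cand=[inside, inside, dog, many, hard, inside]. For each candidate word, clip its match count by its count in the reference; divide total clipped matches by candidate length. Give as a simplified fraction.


Reference word counts: {'dog': 2, 'inside': 3, 'many': 1, 'this': 1}
Checking each candidate word (with clipping):
  'inside' -> in reference (ref count 3, used 1/3) -> match (matches: 1)
  'inside' -> in reference (ref count 3, used 2/3) -> match (matches: 2)
  'dog' -> in reference (ref count 2, used 1/2) -> match (matches: 3)
  'many' -> in reference (ref count 1, used 1/1) -> match (matches: 4)
  'hard' -> not in reference -> no match (matches: 4)
  'inside' -> in reference (ref count 3, used 3/3) -> match (matches: 5)
Clipped matches: 5, Candidate length: 6
Precision = 5/6

5/6
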